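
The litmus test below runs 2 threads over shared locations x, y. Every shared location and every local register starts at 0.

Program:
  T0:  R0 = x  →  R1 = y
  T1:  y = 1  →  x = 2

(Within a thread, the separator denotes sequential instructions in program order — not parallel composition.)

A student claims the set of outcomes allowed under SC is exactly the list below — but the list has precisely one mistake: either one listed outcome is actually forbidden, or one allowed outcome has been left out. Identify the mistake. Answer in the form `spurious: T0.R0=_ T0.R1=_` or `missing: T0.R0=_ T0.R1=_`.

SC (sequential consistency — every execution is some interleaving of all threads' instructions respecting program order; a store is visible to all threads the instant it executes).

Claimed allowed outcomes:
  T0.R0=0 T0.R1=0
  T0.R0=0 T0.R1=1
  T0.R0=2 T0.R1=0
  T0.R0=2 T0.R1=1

spurious: T0.R0=2 T0.R1=0

outcome vector order: (T0.R0,T0.R1)
under SC → 0/0 0/1 2/1
claimed∖SC = {2/0}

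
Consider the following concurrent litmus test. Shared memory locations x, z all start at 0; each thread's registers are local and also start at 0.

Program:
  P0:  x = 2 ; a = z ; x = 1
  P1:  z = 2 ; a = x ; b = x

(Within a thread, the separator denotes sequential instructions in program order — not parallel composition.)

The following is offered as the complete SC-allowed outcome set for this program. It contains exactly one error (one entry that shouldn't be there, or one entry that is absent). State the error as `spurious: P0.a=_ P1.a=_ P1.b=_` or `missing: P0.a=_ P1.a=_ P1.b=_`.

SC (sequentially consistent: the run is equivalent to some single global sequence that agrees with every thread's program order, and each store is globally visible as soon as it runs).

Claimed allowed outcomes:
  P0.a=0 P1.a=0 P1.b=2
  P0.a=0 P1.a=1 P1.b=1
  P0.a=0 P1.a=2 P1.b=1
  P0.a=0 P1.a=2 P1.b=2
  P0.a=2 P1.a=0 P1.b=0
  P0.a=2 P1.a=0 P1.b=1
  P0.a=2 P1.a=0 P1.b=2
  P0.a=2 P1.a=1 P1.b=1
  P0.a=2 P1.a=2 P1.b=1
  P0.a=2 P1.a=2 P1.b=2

spurious: P0.a=0 P1.a=0 P1.b=2

outcome vector order: (P0.a,P1.a,P1.b)
[SC] allowed = {<0 1 1>; <0 2 1>; <0 2 2>; <2 0 0>; <2 0 1>; <2 0 2>; <2 1 1>; <2 2 1>; <2 2 2>}
claimed∖SC = {<0 0 2>}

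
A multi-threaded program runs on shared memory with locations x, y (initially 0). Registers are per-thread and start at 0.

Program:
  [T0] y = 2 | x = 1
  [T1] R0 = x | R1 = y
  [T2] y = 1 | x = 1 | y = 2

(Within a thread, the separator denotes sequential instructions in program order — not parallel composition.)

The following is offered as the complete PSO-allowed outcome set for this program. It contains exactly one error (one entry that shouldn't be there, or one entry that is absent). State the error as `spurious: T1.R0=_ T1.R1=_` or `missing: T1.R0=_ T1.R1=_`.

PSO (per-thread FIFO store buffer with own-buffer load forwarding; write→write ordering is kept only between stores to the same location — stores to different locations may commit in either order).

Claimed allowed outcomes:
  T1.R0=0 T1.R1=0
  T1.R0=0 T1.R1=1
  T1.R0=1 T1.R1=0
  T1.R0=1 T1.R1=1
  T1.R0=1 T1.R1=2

outcome vector order: (T1.R0,T1.R1)
under PSO → 0/0, 0/1, 0/2, 1/0, 1/1, 1/2
PSO∖claimed = {0/2}

missing: T1.R0=0 T1.R1=2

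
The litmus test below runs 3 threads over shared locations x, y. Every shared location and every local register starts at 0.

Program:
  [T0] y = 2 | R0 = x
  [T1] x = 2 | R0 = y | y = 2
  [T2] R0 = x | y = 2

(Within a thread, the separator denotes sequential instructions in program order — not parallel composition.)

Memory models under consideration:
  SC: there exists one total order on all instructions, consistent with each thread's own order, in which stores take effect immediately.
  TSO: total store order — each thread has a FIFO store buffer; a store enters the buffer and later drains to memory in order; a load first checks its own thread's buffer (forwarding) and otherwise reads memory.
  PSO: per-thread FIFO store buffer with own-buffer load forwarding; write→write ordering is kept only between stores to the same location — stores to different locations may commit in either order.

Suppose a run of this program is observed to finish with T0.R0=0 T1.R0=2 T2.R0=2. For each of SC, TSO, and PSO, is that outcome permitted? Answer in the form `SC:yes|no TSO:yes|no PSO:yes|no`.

outcome vector order: (T0.R0,T1.R0,T2.R0)
under SC → 020 022 200 202 220 222
under TSO → 000 002 020 022 200 202 220 222
under PSO → 000 002 020 022 200 202 220 222
target 022 ∈ {SC,TSO,PSO}

SC:yes TSO:yes PSO:yes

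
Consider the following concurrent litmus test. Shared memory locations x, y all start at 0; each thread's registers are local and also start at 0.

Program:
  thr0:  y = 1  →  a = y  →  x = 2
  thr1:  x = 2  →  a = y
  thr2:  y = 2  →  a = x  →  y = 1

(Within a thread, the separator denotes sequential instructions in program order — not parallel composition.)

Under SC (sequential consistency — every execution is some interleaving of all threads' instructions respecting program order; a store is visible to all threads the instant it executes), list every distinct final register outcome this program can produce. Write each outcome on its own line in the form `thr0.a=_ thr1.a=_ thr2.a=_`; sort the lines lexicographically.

outcome vector order: (thr0.a,thr1.a,thr2.a)
|SC outcomes| = 10

thr0.a=1 thr1.a=0 thr2.a=2
thr0.a=1 thr1.a=1 thr2.a=0
thr0.a=1 thr1.a=1 thr2.a=2
thr0.a=1 thr1.a=2 thr2.a=0
thr0.a=1 thr1.a=2 thr2.a=2
thr0.a=2 thr1.a=0 thr2.a=2
thr0.a=2 thr1.a=1 thr2.a=0
thr0.a=2 thr1.a=1 thr2.a=2
thr0.a=2 thr1.a=2 thr2.a=0
thr0.a=2 thr1.a=2 thr2.a=2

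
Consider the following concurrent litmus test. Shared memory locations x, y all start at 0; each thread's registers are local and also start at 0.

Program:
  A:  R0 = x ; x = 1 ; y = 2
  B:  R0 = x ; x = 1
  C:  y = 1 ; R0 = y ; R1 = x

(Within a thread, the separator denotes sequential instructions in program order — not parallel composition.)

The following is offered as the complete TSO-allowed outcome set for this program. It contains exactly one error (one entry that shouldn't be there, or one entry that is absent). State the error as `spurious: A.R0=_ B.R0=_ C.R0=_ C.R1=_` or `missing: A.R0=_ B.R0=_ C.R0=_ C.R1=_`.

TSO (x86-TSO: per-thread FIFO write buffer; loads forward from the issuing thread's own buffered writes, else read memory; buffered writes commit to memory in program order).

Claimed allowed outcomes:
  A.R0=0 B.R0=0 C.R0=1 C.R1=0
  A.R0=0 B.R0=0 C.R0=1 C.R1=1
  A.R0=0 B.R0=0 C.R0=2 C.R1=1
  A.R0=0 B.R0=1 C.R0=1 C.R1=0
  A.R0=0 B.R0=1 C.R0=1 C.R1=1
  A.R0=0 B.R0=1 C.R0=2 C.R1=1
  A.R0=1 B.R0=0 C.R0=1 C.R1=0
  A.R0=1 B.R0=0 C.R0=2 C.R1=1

missing: A.R0=1 B.R0=0 C.R0=1 C.R1=1

outcome vector order: (A.R0,B.R0,C.R0,C.R1)
[TSO] allowed = {(0,0,1,0), (0,0,1,1), (0,0,2,1), (0,1,1,0), (0,1,1,1), (0,1,2,1), (1,0,1,0), (1,0,1,1), (1,0,2,1)}
TSO∖claimed = {(1,0,1,1)}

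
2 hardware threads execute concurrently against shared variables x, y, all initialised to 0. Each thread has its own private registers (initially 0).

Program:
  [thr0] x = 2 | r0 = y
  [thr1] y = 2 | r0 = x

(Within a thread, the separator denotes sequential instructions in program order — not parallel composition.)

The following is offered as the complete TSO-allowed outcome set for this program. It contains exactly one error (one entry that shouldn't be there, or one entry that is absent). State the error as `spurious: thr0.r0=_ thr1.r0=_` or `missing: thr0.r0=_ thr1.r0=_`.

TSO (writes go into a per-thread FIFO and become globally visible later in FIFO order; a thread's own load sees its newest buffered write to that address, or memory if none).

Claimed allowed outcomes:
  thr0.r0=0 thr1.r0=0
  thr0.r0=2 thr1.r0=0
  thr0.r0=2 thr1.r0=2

outcome vector order: (thr0.r0,thr1.r0)
under TSO → (0,0); (0,2); (2,0); (2,2)
TSO∖claimed = {(0,2)}

missing: thr0.r0=0 thr1.r0=2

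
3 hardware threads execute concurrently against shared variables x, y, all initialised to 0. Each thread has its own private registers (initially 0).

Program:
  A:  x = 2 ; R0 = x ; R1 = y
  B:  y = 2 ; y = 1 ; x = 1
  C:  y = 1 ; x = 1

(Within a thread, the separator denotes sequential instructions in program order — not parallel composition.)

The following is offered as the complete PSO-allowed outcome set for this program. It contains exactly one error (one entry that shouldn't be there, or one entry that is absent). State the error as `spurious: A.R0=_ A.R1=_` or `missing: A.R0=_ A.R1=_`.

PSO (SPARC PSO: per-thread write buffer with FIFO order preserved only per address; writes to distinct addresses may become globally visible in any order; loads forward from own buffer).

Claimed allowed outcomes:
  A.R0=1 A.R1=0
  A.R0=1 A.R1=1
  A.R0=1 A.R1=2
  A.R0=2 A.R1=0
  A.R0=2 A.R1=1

missing: A.R0=2 A.R1=2

outcome vector order: (A.R0,A.R1)
PSO (6): <1 0>; <1 1>; <1 2>; <2 0>; <2 1>; <2 2>
PSO∖claimed = {<2 2>}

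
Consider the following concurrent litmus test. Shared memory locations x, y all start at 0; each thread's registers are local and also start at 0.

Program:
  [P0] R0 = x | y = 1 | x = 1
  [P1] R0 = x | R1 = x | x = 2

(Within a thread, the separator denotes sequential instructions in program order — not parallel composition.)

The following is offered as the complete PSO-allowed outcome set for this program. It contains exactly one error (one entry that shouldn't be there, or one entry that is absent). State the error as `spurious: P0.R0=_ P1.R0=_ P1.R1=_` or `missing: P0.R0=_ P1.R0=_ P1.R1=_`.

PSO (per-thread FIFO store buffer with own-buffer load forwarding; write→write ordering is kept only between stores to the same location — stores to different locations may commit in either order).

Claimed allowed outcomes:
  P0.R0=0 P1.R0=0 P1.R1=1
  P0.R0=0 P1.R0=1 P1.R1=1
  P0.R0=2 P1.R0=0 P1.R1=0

outcome vector order: (P0.R0,P1.R0,P1.R1)
PSO: 4 outcomes — {(0,0,0), (0,0,1), (0,1,1), (2,0,0)}
PSO∖claimed = {(0,0,0)}

missing: P0.R0=0 P1.R0=0 P1.R1=0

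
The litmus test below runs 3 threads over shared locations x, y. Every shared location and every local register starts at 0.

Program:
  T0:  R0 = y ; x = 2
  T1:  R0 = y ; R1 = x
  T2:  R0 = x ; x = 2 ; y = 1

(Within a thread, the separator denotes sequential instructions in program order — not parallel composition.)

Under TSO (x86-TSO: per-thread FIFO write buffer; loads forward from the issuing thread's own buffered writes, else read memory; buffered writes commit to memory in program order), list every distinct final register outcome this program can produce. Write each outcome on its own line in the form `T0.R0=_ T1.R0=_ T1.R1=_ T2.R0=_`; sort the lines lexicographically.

outcome vector order: (T0.R0,T1.R0,T1.R1,T2.R0)
|TSO outcomes| = 9

T0.R0=0 T1.R0=0 T1.R1=0 T2.R0=0
T0.R0=0 T1.R0=0 T1.R1=0 T2.R0=2
T0.R0=0 T1.R0=0 T1.R1=2 T2.R0=0
T0.R0=0 T1.R0=0 T1.R1=2 T2.R0=2
T0.R0=0 T1.R0=1 T1.R1=2 T2.R0=0
T0.R0=0 T1.R0=1 T1.R1=2 T2.R0=2
T0.R0=1 T1.R0=0 T1.R1=0 T2.R0=0
T0.R0=1 T1.R0=0 T1.R1=2 T2.R0=0
T0.R0=1 T1.R0=1 T1.R1=2 T2.R0=0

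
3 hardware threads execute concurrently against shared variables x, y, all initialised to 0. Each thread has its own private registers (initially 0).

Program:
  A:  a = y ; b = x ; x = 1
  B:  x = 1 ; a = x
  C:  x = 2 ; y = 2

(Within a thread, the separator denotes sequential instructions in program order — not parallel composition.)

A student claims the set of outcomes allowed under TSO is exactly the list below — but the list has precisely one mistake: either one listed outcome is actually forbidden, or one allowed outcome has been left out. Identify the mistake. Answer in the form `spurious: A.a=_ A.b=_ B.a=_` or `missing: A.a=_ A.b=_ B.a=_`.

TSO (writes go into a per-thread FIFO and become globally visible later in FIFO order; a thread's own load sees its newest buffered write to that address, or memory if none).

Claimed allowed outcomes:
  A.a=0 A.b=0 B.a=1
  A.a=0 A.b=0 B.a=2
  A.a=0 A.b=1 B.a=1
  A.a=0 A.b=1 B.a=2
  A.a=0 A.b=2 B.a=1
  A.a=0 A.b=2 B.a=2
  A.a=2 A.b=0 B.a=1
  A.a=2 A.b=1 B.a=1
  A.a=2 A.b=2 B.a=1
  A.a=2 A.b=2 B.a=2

outcome vector order: (A.a,A.b,B.a)
[TSO] allowed = {<0 0 1>, <0 0 2>, <0 1 1>, <0 1 2>, <0 2 1>, <0 2 2>, <2 1 1>, <2 2 1>, <2 2 2>}
claimed∖TSO = {<2 0 1>}

spurious: A.a=2 A.b=0 B.a=1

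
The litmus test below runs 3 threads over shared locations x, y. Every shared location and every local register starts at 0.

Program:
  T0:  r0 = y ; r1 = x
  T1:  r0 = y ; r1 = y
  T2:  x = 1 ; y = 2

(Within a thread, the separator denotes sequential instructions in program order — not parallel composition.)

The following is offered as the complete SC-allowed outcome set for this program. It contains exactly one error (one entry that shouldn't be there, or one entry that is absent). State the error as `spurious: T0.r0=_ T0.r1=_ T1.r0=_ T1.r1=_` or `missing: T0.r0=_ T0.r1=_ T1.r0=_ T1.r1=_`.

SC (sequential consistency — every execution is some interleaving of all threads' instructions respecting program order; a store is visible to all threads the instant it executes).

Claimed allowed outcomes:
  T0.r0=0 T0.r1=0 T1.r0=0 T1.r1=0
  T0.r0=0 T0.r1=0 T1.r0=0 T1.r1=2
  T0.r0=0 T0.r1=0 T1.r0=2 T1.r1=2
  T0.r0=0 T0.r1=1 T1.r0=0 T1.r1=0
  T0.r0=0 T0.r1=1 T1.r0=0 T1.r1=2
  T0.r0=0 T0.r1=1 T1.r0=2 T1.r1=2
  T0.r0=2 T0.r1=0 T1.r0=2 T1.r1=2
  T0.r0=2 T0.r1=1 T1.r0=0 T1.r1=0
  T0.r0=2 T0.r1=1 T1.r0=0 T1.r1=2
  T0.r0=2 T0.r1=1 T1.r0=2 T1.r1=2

spurious: T0.r0=2 T0.r1=0 T1.r0=2 T1.r1=2

outcome vector order: (T0.r0,T0.r1,T1.r0,T1.r1)
SC: 9 outcomes — {0/0/0/0 0/0/0/2 0/0/2/2 0/1/0/0 0/1/0/2 0/1/2/2 2/1/0/0 2/1/0/2 2/1/2/2}
claimed∖SC = {2/0/2/2}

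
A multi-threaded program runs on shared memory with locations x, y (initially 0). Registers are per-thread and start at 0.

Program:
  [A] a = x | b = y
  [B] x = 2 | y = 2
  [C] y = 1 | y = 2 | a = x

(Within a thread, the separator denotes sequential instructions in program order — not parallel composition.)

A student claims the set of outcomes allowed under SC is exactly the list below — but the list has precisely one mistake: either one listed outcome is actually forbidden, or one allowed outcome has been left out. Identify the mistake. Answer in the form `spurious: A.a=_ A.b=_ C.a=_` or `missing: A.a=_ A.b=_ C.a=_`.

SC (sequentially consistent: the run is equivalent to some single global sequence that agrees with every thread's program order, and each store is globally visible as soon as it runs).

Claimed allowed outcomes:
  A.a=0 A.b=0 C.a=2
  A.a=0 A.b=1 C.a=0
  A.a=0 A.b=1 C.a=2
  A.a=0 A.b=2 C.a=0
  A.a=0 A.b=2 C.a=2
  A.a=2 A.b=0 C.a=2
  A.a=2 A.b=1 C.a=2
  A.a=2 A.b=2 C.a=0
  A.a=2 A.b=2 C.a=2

missing: A.a=0 A.b=0 C.a=0

outcome vector order: (A.a,A.b,C.a)
SC (10): 000 002 010 012 020 022 202 212 220 222
SC∖claimed = {000}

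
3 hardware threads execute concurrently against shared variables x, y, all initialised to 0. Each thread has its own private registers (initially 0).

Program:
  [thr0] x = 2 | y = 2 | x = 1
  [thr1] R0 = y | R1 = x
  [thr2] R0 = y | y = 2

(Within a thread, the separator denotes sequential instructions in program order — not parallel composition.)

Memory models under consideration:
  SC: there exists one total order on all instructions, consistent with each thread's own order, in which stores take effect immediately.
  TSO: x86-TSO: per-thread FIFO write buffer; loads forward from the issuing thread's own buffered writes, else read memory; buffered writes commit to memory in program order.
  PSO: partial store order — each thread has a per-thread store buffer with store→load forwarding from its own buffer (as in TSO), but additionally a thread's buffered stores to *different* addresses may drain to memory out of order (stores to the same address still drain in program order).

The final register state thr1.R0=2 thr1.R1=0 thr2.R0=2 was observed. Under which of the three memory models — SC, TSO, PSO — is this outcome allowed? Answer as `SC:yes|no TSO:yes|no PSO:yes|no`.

SC:no TSO:no PSO:yes

outcome vector order: (thr1.R0,thr1.R1,thr2.R0)
[SC] allowed = {<0 0 0> <0 0 2> <0 1 0> <0 1 2> <0 2 0> <0 2 2> <2 0 0> <2 1 0> <2 1 2> <2 2 0> <2 2 2>}
[TSO] allowed = {<0 0 0> <0 0 2> <0 1 0> <0 1 2> <0 2 0> <0 2 2> <2 0 0> <2 1 0> <2 1 2> <2 2 0> <2 2 2>}
[PSO] allowed = {<0 0 0> <0 0 2> <0 1 0> <0 1 2> <0 2 0> <0 2 2> <2 0 0> <2 0 2> <2 1 0> <2 1 2> <2 2 0> <2 2 2>}
target <2 0 2> ∈ {PSO}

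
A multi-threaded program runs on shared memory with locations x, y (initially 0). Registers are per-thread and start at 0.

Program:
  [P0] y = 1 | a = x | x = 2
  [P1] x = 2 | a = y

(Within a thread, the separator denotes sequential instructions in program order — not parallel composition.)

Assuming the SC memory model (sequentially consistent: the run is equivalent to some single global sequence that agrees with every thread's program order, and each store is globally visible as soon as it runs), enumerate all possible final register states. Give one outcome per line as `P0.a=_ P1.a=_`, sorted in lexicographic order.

P0.a=0 P1.a=1
P0.a=2 P1.a=0
P0.a=2 P1.a=1

outcome vector order: (P0.a,P1.a)
|SC outcomes| = 3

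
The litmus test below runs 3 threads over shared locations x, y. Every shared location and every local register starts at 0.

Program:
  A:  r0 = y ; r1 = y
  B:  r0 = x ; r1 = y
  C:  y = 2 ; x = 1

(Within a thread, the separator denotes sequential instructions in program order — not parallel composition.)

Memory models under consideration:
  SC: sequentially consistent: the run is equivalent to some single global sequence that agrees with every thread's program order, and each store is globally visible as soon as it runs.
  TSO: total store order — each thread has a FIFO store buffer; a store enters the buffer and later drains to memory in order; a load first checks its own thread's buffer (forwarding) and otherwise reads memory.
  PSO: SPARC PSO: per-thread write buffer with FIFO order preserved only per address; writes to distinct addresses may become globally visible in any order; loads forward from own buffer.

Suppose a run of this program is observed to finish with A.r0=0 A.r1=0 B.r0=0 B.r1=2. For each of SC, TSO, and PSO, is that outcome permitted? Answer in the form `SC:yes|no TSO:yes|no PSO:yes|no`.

outcome vector order: (A.r0,A.r1,B.r0,B.r1)
SC (9): (0,0,0,0) (0,0,0,2) (0,0,1,2) (0,2,0,0) (0,2,0,2) (0,2,1,2) (2,2,0,0) (2,2,0,2) (2,2,1,2)
TSO (9): (0,0,0,0) (0,0,0,2) (0,0,1,2) (0,2,0,0) (0,2,0,2) (0,2,1,2) (2,2,0,0) (2,2,0,2) (2,2,1,2)
PSO (12): (0,0,0,0) (0,0,0,2) (0,0,1,0) (0,0,1,2) (0,2,0,0) (0,2,0,2) (0,2,1,0) (0,2,1,2) (2,2,0,0) (2,2,0,2) (2,2,1,0) (2,2,1,2)
target (0,0,0,2) ∈ {SC,TSO,PSO}

SC:yes TSO:yes PSO:yes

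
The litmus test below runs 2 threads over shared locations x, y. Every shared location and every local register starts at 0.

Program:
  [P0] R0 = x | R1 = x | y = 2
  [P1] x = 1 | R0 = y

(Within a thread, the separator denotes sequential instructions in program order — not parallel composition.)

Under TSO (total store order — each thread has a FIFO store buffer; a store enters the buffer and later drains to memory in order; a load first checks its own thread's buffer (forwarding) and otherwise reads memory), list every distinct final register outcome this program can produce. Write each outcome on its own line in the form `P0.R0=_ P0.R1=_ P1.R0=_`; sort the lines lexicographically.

outcome vector order: (P0.R0,P0.R1,P1.R0)
|TSO outcomes| = 6

P0.R0=0 P0.R1=0 P1.R0=0
P0.R0=0 P0.R1=0 P1.R0=2
P0.R0=0 P0.R1=1 P1.R0=0
P0.R0=0 P0.R1=1 P1.R0=2
P0.R0=1 P0.R1=1 P1.R0=0
P0.R0=1 P0.R1=1 P1.R0=2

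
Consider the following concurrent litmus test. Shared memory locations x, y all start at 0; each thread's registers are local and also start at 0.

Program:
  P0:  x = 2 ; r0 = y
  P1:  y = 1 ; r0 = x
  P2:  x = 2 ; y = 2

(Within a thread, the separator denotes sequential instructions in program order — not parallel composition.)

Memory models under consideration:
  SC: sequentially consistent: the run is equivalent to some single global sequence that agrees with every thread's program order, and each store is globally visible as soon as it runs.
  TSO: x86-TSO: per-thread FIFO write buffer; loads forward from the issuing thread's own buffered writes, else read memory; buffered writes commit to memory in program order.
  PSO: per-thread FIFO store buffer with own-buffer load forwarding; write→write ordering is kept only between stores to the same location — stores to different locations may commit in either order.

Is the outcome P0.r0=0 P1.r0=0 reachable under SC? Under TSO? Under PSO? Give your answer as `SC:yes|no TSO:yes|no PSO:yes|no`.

SC:no TSO:yes PSO:yes

outcome vector order: (P0.r0,P1.r0)
SC (5): 0/2; 1/0; 1/2; 2/0; 2/2
TSO (6): 0/0; 0/2; 1/0; 1/2; 2/0; 2/2
PSO (6): 0/0; 0/2; 1/0; 1/2; 2/0; 2/2
target 0/0 ∈ {TSO,PSO}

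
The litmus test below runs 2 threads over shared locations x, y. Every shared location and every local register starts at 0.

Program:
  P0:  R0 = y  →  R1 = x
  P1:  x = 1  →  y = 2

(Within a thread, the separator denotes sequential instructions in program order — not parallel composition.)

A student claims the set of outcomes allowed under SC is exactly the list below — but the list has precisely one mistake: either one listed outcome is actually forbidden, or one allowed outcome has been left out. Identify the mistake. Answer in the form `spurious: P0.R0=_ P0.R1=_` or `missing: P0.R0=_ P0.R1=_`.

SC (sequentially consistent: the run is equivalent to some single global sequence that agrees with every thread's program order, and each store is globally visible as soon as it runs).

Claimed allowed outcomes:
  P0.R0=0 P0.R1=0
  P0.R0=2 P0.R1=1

outcome vector order: (P0.R0,P0.R1)
under SC → (0,0); (0,1); (2,1)
SC∖claimed = {(0,1)}

missing: P0.R0=0 P0.R1=1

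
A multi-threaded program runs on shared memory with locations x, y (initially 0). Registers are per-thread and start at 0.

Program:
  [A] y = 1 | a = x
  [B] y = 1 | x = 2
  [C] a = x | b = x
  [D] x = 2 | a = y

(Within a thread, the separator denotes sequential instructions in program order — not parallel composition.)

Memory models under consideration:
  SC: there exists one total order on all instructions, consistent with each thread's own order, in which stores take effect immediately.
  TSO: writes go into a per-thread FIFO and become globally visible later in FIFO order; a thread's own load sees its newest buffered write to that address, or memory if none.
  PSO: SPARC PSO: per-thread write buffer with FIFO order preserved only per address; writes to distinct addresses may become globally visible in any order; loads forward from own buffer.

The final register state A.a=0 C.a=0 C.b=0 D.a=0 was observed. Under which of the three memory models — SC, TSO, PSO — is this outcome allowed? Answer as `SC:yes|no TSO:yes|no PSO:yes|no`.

SC:no TSO:yes PSO:yes

outcome vector order: (A.a,C.a,C.b,D.a)
[SC] allowed = {0/0/0/1; 0/0/2/1; 0/2/2/1; 2/0/0/0; 2/0/0/1; 2/0/2/0; 2/0/2/1; 2/2/2/0; 2/2/2/1}
[TSO] allowed = {0/0/0/0; 0/0/0/1; 0/0/2/0; 0/0/2/1; 0/2/2/0; 0/2/2/1; 2/0/0/0; 2/0/0/1; 2/0/2/0; 2/0/2/1; 2/2/2/0; 2/2/2/1}
[PSO] allowed = {0/0/0/0; 0/0/0/1; 0/0/2/0; 0/0/2/1; 0/2/2/0; 0/2/2/1; 2/0/0/0; 2/0/0/1; 2/0/2/0; 2/0/2/1; 2/2/2/0; 2/2/2/1}
target 0/0/0/0 ∈ {TSO,PSO}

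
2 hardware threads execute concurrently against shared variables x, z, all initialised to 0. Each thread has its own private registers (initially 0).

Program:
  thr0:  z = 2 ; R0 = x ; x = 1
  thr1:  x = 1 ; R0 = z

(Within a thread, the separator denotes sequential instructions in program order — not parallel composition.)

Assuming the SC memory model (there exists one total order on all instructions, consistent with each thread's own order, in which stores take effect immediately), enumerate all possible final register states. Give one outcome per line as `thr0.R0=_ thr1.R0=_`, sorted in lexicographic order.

thr0.R0=0 thr1.R0=2
thr0.R0=1 thr1.R0=0
thr0.R0=1 thr1.R0=2

outcome vector order: (thr0.R0,thr1.R0)
|SC outcomes| = 3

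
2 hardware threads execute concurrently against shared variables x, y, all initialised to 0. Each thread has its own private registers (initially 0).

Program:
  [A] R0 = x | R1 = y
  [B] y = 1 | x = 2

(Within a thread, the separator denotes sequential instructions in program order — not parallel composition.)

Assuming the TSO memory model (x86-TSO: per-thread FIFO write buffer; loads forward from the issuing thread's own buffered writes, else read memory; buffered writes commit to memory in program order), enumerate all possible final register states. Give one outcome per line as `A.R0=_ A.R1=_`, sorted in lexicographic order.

A.R0=0 A.R1=0
A.R0=0 A.R1=1
A.R0=2 A.R1=1

outcome vector order: (A.R0,A.R1)
|TSO outcomes| = 3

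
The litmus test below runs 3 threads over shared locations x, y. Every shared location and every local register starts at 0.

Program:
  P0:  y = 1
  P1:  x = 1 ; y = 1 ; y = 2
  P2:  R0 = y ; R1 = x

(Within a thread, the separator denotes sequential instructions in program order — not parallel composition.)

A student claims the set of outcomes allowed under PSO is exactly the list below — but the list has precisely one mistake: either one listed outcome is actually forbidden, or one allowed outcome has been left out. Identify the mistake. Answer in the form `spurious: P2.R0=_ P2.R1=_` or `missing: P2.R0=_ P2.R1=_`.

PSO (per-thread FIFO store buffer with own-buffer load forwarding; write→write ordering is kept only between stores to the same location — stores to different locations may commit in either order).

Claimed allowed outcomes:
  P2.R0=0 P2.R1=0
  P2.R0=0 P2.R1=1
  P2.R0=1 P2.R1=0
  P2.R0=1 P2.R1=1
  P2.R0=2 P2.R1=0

missing: P2.R0=2 P2.R1=1

outcome vector order: (P2.R0,P2.R1)
PSO (6): 0/0, 0/1, 1/0, 1/1, 2/0, 2/1
PSO∖claimed = {2/1}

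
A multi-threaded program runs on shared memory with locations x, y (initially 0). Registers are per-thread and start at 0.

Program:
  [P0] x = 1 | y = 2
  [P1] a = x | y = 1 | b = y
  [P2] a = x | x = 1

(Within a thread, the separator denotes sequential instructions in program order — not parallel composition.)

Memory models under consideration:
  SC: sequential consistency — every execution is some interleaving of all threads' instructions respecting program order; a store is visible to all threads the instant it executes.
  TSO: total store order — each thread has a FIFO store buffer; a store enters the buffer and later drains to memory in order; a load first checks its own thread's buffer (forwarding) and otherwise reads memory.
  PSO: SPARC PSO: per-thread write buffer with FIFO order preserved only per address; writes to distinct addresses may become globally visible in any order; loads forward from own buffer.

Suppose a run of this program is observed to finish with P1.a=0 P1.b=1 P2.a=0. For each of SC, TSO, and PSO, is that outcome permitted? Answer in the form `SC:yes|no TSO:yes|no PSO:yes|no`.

outcome vector order: (P1.a,P1.b,P2.a)
under SC → 010; 011; 020; 021; 110; 111; 120; 121
under TSO → 010; 011; 020; 021; 110; 111; 120; 121
under PSO → 010; 011; 020; 021; 110; 111; 120; 121
target 010 ∈ {SC,TSO,PSO}

SC:yes TSO:yes PSO:yes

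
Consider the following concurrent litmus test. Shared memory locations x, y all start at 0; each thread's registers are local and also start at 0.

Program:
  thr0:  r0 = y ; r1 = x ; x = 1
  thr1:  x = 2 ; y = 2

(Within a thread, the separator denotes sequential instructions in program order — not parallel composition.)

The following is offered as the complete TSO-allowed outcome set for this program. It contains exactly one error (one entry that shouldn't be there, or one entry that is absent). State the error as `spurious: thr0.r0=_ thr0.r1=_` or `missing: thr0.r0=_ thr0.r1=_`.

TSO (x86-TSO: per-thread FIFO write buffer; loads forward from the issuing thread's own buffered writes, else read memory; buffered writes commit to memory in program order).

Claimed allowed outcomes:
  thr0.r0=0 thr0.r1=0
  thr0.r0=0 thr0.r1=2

outcome vector order: (thr0.r0,thr0.r1)
[TSO] allowed = {00; 02; 22}
TSO∖claimed = {22}

missing: thr0.r0=2 thr0.r1=2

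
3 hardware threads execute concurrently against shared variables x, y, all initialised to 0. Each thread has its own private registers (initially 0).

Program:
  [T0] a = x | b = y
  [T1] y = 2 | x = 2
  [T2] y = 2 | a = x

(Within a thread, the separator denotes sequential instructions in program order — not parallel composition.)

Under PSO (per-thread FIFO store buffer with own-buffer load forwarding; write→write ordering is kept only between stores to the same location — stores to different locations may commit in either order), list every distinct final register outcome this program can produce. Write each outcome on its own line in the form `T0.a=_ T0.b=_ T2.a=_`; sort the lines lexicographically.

outcome vector order: (T0.a,T0.b,T2.a)
|PSO outcomes| = 8

T0.a=0 T0.b=0 T2.a=0
T0.a=0 T0.b=0 T2.a=2
T0.a=0 T0.b=2 T2.a=0
T0.a=0 T0.b=2 T2.a=2
T0.a=2 T0.b=0 T2.a=0
T0.a=2 T0.b=0 T2.a=2
T0.a=2 T0.b=2 T2.a=0
T0.a=2 T0.b=2 T2.a=2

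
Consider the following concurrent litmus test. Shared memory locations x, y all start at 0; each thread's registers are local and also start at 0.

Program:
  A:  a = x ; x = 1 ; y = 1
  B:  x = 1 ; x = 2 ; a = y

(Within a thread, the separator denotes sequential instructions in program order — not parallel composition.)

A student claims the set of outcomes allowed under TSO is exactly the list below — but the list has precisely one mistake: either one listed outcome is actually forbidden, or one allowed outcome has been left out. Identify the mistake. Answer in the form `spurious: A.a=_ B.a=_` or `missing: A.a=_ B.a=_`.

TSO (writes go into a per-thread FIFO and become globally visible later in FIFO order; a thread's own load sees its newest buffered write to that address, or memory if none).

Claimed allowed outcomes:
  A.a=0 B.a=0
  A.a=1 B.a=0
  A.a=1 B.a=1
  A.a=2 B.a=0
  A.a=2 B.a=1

outcome vector order: (A.a,B.a)
TSO: 6 outcomes — {0/0, 0/1, 1/0, 1/1, 2/0, 2/1}
TSO∖claimed = {0/1}

missing: A.a=0 B.a=1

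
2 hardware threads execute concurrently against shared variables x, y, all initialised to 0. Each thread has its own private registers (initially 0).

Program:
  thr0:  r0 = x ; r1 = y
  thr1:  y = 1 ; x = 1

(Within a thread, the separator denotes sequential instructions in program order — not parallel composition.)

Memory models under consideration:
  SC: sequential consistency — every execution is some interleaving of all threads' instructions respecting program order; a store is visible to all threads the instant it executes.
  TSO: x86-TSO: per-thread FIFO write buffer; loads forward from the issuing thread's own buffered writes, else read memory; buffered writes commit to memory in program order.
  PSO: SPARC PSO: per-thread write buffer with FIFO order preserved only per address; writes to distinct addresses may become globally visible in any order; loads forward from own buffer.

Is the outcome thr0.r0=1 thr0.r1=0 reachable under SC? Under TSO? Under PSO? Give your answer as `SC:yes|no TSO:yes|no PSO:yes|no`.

outcome vector order: (thr0.r0,thr0.r1)
SC (3): (0,0); (0,1); (1,1)
TSO (3): (0,0); (0,1); (1,1)
PSO (4): (0,0); (0,1); (1,0); (1,1)
target (1,0) ∈ {PSO}

SC:no TSO:no PSO:yes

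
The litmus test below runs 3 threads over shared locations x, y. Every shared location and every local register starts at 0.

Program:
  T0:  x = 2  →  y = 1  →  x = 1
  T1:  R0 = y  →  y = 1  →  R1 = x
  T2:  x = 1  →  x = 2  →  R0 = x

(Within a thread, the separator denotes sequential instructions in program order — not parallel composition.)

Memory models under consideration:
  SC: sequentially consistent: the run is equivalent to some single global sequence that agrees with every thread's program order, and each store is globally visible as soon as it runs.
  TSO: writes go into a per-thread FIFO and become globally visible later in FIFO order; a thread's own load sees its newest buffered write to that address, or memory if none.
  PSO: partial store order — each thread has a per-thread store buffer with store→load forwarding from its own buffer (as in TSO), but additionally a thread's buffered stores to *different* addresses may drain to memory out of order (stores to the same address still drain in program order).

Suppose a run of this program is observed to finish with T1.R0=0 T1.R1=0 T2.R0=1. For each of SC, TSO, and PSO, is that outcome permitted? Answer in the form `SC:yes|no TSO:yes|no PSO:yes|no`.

outcome vector order: (T1.R0,T1.R1,T2.R0)
under SC → 001, 002, 011, 012, 021, 022, 111, 112, 121, 122
under TSO → 001, 002, 011, 012, 021, 022, 111, 112, 121, 122
under PSO → 001, 002, 011, 012, 021, 022, 101, 102, 111, 112, 121, 122
target 001 ∈ {SC,TSO,PSO}

SC:yes TSO:yes PSO:yes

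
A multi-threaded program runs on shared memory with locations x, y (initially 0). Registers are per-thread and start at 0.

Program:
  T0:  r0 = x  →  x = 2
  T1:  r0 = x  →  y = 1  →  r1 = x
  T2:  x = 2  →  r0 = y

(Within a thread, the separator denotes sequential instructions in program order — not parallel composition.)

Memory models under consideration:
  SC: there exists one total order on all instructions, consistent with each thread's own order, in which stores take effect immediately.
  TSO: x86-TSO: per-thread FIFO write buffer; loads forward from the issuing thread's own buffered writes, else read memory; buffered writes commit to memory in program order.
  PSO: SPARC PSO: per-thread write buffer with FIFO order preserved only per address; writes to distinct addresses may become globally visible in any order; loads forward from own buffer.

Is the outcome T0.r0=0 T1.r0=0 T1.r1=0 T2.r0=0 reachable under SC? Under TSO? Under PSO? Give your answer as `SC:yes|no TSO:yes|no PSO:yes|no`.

outcome vector order: (T0.r0,T1.r0,T1.r1,T2.r0)
[SC] allowed = {0001 0020 0021 0220 0221 2001 2020 2021 2220 2221}
[TSO] allowed = {0000 0001 0020 0021 0220 0221 2000 2001 2020 2021 2220 2221}
[PSO] allowed = {0000 0001 0020 0021 0220 0221 2000 2001 2020 2021 2220 2221}
target 0000 ∈ {TSO,PSO}

SC:no TSO:yes PSO:yes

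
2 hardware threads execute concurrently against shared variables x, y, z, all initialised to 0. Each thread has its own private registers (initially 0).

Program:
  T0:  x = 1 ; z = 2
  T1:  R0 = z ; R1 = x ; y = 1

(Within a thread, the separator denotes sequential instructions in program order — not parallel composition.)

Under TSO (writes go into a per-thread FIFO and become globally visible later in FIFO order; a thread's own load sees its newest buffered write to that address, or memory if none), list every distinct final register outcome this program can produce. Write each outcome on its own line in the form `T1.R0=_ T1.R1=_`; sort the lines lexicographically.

outcome vector order: (T1.R0,T1.R1)
|TSO outcomes| = 3

T1.R0=0 T1.R1=0
T1.R0=0 T1.R1=1
T1.R0=2 T1.R1=1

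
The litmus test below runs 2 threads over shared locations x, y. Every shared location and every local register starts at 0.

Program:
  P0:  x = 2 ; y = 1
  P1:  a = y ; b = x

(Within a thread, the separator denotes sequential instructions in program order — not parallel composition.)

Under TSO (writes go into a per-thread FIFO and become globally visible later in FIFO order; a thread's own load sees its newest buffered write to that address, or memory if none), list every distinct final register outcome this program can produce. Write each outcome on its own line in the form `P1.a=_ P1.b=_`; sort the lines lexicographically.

P1.a=0 P1.b=0
P1.a=0 P1.b=2
P1.a=1 P1.b=2

outcome vector order: (P1.a,P1.b)
|TSO outcomes| = 3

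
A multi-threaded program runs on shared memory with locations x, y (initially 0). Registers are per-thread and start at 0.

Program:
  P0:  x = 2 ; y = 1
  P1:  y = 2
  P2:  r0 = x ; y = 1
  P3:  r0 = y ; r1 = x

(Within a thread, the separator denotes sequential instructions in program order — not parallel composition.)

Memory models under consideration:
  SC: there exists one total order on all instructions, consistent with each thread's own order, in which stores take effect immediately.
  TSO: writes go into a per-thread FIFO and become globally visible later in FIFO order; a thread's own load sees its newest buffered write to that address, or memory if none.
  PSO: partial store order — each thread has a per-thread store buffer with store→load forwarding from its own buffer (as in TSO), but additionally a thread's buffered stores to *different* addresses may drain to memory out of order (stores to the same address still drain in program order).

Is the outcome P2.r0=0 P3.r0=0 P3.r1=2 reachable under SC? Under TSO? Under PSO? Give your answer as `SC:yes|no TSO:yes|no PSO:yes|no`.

SC:yes TSO:yes PSO:yes

outcome vector order: (P2.r0,P3.r0,P3.r1)
under SC → 0/0/0 0/0/2 0/1/0 0/1/2 0/2/0 0/2/2 2/0/0 2/0/2 2/1/2 2/2/0 2/2/2
under TSO → 0/0/0 0/0/2 0/1/0 0/1/2 0/2/0 0/2/2 2/0/0 2/0/2 2/1/2 2/2/0 2/2/2
under PSO → 0/0/0 0/0/2 0/1/0 0/1/2 0/2/0 0/2/2 2/0/0 2/0/2 2/1/0 2/1/2 2/2/0 2/2/2
target 0/0/2 ∈ {SC,TSO,PSO}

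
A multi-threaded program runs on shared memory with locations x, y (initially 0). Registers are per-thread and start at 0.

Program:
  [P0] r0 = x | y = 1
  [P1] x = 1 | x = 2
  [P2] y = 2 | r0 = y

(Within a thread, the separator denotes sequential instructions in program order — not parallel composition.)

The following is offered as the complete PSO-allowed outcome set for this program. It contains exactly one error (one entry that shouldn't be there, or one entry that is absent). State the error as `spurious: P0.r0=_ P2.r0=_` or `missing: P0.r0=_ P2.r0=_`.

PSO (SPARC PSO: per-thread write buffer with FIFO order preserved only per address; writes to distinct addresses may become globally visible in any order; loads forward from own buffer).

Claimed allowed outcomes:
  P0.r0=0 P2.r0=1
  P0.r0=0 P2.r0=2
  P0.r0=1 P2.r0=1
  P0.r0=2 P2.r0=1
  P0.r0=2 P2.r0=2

outcome vector order: (P0.r0,P2.r0)
PSO (6): 0/1 0/2 1/1 1/2 2/1 2/2
PSO∖claimed = {1/2}

missing: P0.r0=1 P2.r0=2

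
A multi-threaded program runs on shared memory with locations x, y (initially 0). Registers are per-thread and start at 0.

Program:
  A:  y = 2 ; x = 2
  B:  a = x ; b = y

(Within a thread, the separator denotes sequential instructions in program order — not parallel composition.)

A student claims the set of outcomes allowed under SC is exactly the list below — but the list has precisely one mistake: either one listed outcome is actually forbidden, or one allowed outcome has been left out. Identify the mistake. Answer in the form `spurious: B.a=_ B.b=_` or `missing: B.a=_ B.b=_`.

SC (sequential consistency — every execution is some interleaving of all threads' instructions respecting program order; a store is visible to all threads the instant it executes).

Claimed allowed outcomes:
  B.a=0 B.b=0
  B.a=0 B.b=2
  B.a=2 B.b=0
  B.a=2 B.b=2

spurious: B.a=2 B.b=0

outcome vector order: (B.a,B.b)
SC (3): <0 0> <0 2> <2 2>
claimed∖SC = {<2 0>}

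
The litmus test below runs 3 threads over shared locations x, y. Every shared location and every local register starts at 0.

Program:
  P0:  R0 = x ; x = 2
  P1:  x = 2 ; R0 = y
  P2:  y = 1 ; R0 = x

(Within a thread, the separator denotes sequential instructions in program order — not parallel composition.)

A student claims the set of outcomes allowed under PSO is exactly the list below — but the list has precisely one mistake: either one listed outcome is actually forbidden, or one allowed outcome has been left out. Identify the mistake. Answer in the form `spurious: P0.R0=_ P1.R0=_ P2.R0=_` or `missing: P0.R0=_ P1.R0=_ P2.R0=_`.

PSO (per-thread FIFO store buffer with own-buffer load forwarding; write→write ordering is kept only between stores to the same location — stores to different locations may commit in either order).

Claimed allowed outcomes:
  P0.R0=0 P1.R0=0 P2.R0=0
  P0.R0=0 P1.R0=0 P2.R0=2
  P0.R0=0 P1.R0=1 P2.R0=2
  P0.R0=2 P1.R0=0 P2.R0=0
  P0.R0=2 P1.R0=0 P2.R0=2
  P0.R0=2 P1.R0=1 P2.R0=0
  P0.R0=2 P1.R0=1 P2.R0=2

outcome vector order: (P0.R0,P1.R0,P2.R0)
PSO: 8 outcomes — {000 002 010 012 200 202 210 212}
PSO∖claimed = {010}

missing: P0.R0=0 P1.R0=1 P2.R0=0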